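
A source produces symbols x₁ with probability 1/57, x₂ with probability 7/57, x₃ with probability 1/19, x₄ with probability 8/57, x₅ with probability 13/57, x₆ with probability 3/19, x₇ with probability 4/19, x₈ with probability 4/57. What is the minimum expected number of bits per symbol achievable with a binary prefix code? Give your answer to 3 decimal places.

2.772 bits/symbol

Repeatedly combine the two least-probable nodes; the expected code length is the sum of the merged weights.
merge 1/57 + 1/19 → 4/57
merge 4/57 + 4/57 → 8/57
merge 7/57 + 8/57 → 5/19
merge 8/57 + 3/19 → 17/57
merge 4/19 + 13/57 → 25/57
merge 5/19 + 17/57 → 32/57
merge 25/57 + 32/57 → 1
L = 4/57 + 8/57 + 5/19 + 17/57 + 25/57 + 32/57 + 1 = 158/57 ≈ 2.772 bits/symbol.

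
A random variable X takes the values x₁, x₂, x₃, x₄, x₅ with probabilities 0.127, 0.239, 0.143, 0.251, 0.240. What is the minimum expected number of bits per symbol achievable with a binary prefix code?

Repeatedly combine the two least-probable nodes; the expected code length is the sum of the merged weights.
merge 127/1000 + 143/1000 → 27/100
merge 239/1000 + 6/25 → 479/1000
merge 251/1000 + 27/100 → 521/1000
merge 479/1000 + 521/1000 → 1
L = 27/100 + 479/1000 + 521/1000 + 1 = 227/100 = 2.27 bits/symbol.

2.27 bits/symbol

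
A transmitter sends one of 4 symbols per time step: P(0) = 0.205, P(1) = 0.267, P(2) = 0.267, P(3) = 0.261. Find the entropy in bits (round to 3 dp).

1.992 bits

H = −Σ pᵢ log₂ pᵢ.
−0.205·log₂(0.205) = 0.4687
−0.267·log₂(0.267) = 0.5087
−0.267·log₂(0.267) = 0.5087
−0.261·log₂(0.261) = 0.5058
Sum ≈ 1.9918 → 1.992 bits.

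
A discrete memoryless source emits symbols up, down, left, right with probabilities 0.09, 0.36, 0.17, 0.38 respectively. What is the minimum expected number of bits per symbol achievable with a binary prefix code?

1.88 bits/symbol

Repeatedly combine the two least-probable nodes; the expected code length is the sum of the merged weights.
merge 9/100 + 17/100 → 13/50
merge 13/50 + 9/25 → 31/50
merge 19/50 + 31/50 → 1
L = 13/50 + 31/50 + 1 = 47/25 = 1.88 bits/symbol.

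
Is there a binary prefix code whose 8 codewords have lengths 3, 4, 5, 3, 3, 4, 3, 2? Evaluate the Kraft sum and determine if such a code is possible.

0.90625; yes

With common denominator 2^5 = 32: Σ 2^(−ℓᵢ) = 4/32 + 2/32 + 1/32 + 4/32 + 4/32 + 2/32 + 4/32 + 8/32 = 29/32 = 0.90625.
Kraft's inequality requires Σ ≤ 1; here Σ = 0.90625 ≤ 1, so such a prefix code exists.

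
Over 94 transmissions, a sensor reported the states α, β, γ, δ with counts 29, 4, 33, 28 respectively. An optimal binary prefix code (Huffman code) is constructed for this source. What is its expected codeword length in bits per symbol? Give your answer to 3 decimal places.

Probabilities are the counts divided by 94.
Repeatedly combine the two least-probable nodes; the expected code length is the sum of the merged weights.
merge 2/47 + 14/47 → 16/47
merge 29/94 + 16/47 → 61/94
merge 33/94 + 61/94 → 1
L = 16/47 + 61/94 + 1 = 187/94 ≈ 1.989 bits/symbol.

1.989 bits/symbol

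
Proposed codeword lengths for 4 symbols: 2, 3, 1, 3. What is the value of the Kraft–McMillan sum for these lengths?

1

With common denominator 2^3 = 8: Σ 2^(−ℓᵢ) = 2/8 + 1/8 + 4/8 + 1/8 = 8/8 = 1.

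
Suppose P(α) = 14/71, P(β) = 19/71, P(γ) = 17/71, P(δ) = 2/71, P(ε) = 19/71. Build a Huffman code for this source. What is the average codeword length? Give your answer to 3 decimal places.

2.225 bits/symbol

Repeatedly combine the two least-probable nodes; the expected code length is the sum of the merged weights.
merge 2/71 + 14/71 → 16/71
merge 16/71 + 17/71 → 33/71
merge 19/71 + 19/71 → 38/71
merge 33/71 + 38/71 → 1
L = 16/71 + 33/71 + 38/71 + 1 = 158/71 ≈ 2.225 bits/symbol.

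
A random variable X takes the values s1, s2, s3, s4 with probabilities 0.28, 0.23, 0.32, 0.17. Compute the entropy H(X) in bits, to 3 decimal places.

H = −Σ pᵢ log₂ pᵢ.
−0.28·log₂(0.28) = 0.5142
−0.23·log₂(0.23) = 0.4877
−0.32·log₂(0.32) = 0.5260
−0.17·log₂(0.17) = 0.4346
Sum ≈ 1.9625 → 1.963 bits.

1.963 bits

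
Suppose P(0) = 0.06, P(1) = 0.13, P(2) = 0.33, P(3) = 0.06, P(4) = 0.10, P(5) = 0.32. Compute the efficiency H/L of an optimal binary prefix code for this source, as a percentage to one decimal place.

96.4%

Entropy H = −Σ p log₂ p ≈ 2.2558 bits.
Huffman merges: 3/50+3/50→3/25; 1/10+3/25→11/50; 13/100+11/50→7/20; 8/25+33/100→13/20; 7/20+13/20→1. L = 117/50 ≈ 2.3400.
Efficiency = H/L = 2.2558/2.3400 = 96.4%.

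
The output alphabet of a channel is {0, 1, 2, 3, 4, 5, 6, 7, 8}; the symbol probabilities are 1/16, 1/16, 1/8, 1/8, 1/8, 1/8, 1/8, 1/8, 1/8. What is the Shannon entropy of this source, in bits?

3.125 bits

Each probability is a power of 1/2, so log₂(1/p) is an integer.
H = Σ p·log₂(1/p) = 1/16·4 + 1/16·4 + 1/8·3 + 1/8·3 + 1/8·3 + 1/8·3 + 1/8·3 + 1/8·3 + 1/8·3 = 3.125 bits.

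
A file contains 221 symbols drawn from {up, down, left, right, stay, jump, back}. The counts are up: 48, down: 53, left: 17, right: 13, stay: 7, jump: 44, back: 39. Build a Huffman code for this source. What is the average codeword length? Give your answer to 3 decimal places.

Probabilities are the counts divided by 221.
Repeatedly combine the two least-probable nodes; the expected code length is the sum of the merged weights.
merge 7/221 + 1/17 → 20/221
merge 1/13 + 20/221 → 37/221
merge 37/221 + 3/17 → 76/221
merge 44/221 + 48/221 → 92/221
merge 53/221 + 76/221 → 129/221
merge 92/221 + 129/221 → 1
L = 20/221 + 37/221 + 76/221 + 92/221 + 129/221 + 1 = 575/221 ≈ 2.602 bits/symbol.

2.602 bits/symbol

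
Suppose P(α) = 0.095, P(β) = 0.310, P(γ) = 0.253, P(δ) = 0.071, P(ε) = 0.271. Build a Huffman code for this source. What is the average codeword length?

Repeatedly combine the two least-probable nodes; the expected code length is the sum of the merged weights.
merge 71/1000 + 19/200 → 83/500
merge 83/500 + 253/1000 → 419/1000
merge 271/1000 + 31/100 → 581/1000
merge 419/1000 + 581/1000 → 1
L = 83/500 + 419/1000 + 581/1000 + 1 = 1083/500 = 2.166 bits/symbol.

2.166 bits/symbol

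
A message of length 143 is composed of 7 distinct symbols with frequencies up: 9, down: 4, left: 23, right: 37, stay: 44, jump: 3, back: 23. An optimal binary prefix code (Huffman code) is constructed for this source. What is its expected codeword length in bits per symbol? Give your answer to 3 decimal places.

Probabilities are the counts divided by 143.
Repeatedly combine the two least-probable nodes; the expected code length is the sum of the merged weights.
merge 3/143 + 4/143 → 7/143
merge 7/143 + 9/143 → 16/143
merge 16/143 + 23/143 → 3/11
merge 23/143 + 37/143 → 60/143
merge 3/11 + 4/13 → 83/143
merge 60/143 + 83/143 → 1
L = 7/143 + 16/143 + 3/11 + 60/143 + 83/143 + 1 = 348/143 ≈ 2.434 bits/symbol.

2.434 bits/symbol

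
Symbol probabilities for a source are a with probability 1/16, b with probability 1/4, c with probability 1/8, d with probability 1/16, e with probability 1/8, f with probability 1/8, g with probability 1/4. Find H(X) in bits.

Each probability is a power of 1/2, so log₂(1/p) is an integer.
H = Σ p·log₂(1/p) = 1/16·4 + 1/4·2 + 1/8·3 + 1/16·4 + 1/8·3 + 1/8·3 + 1/4·2 = 2.625 bits.

2.625 bits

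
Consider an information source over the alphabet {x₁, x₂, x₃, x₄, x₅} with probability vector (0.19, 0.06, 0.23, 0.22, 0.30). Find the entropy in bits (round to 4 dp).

2.1881 bits

H = −Σ pᵢ log₂ pᵢ.
−0.19·log₂(0.19) = 0.4552
−0.06·log₂(0.06) = 0.2435
−0.23·log₂(0.23) = 0.4877
−0.22·log₂(0.22) = 0.4806
−0.30·log₂(0.30) = 0.5211
Sum ≈ 2.1881 → 2.1881 bits.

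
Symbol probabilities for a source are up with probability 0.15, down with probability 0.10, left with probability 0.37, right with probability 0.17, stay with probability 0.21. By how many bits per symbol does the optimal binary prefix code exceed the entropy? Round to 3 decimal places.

Entropy H = −Σ p log₂ p ≈ 2.1809 bits.
Huffman merges: 1/10+3/20→1/4; 17/100+21/100→19/50; 1/4+37/100→31/50; 19/50+31/50→1. L = 9/4 ≈ 2.2500.
L − H = 2.2500 − 2.1809 = 0.069 bits.

0.069 bits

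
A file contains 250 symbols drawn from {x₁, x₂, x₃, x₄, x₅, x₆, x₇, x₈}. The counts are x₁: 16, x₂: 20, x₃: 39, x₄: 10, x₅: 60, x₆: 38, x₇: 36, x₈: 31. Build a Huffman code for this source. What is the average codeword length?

2.864 bits/symbol

Probabilities are the counts divided by 250.
Repeatedly combine the two least-probable nodes; the expected code length is the sum of the merged weights.
merge 1/25 + 8/125 → 13/125
merge 2/25 + 13/125 → 23/125
merge 31/250 + 18/125 → 67/250
merge 19/125 + 39/250 → 77/250
merge 23/125 + 6/25 → 53/125
merge 67/250 + 77/250 → 72/125
merge 53/125 + 72/125 → 1
L = 13/125 + 23/125 + 67/250 + 77/250 + 53/125 + 72/125 + 1 = 358/125 = 2.864 bits/symbol.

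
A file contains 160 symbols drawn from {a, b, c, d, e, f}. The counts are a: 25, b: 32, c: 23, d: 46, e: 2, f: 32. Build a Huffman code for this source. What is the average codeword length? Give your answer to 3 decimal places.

Probabilities are the counts divided by 160.
Repeatedly combine the two least-probable nodes; the expected code length is the sum of the merged weights.
merge 1/80 + 23/160 → 5/32
merge 5/32 + 5/32 → 5/16
merge 1/5 + 1/5 → 2/5
merge 23/80 + 5/16 → 3/5
merge 2/5 + 3/5 → 1
L = 5/32 + 5/16 + 2/5 + 3/5 + 1 = 79/32 ≈ 2.469 bits/symbol.

2.469 bits/symbol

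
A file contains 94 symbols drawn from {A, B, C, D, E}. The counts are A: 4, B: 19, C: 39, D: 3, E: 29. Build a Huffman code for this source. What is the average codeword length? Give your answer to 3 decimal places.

1.936 bits/symbol

Probabilities are the counts divided by 94.
Repeatedly combine the two least-probable nodes; the expected code length is the sum of the merged weights.
merge 3/94 + 2/47 → 7/94
merge 7/94 + 19/94 → 13/47
merge 13/47 + 29/94 → 55/94
merge 39/94 + 55/94 → 1
L = 7/94 + 13/47 + 55/94 + 1 = 91/47 ≈ 1.936 bits/symbol.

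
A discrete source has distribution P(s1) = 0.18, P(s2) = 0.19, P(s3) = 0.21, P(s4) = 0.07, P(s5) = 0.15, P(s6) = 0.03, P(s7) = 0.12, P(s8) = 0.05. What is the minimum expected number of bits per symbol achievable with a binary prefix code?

Repeatedly combine the two least-probable nodes; the expected code length is the sum of the merged weights.
merge 3/100 + 1/20 → 2/25
merge 7/100 + 2/25 → 3/20
merge 3/25 + 3/20 → 27/100
merge 3/20 + 9/50 → 33/100
merge 19/100 + 21/100 → 2/5
merge 27/100 + 33/100 → 3/5
merge 2/5 + 3/5 → 1
L = 2/25 + 3/20 + 27/100 + 33/100 + 2/5 + 3/5 + 1 = 283/100 = 2.83 bits/symbol.

2.83 bits/symbol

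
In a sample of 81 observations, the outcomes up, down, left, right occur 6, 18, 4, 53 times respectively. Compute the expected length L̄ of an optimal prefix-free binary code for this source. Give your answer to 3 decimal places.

1.469 bits/symbol

Probabilities are the counts divided by 81.
Repeatedly combine the two least-probable nodes; the expected code length is the sum of the merged weights.
merge 4/81 + 2/27 → 10/81
merge 10/81 + 2/9 → 28/81
merge 28/81 + 53/81 → 1
L = 10/81 + 28/81 + 1 = 119/81 ≈ 1.469 bits/symbol.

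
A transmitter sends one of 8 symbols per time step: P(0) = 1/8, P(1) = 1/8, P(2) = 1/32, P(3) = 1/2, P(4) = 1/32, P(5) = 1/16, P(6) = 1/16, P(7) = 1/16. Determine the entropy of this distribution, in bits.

Each probability is a power of 1/2, so log₂(1/p) is an integer.
H = Σ p·log₂(1/p) = 1/8·3 + 1/8·3 + 1/32·5 + 1/2·1 + 1/32·5 + 1/16·4 + 1/16·4 + 1/16·4 = 2.3125 bits.

2.3125 bits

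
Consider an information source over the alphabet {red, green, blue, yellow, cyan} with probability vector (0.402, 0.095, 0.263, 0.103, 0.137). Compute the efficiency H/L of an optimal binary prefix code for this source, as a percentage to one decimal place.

Entropy H = −Σ p log₂ p ≈ 2.0885 bits.
Huffman merges: 19/200+103/1000→99/500; 137/1000+99/500→67/200; 263/1000+67/200→299/500; 201/500+299/500→1. L = 2131/1000 ≈ 2.1310.
Efficiency = H/L = 2.0885/2.1310 = 98.0%.

98.0%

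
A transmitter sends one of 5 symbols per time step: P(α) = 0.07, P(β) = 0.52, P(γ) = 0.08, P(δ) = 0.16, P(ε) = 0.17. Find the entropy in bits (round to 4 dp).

H = −Σ pᵢ log₂ pᵢ.
−0.07·log₂(0.07) = 0.2686
−0.52·log₂(0.52) = 0.4906
−0.08·log₂(0.08) = 0.2915
−0.16·log₂(0.16) = 0.4230
−0.17·log₂(0.17) = 0.4346
Sum ≈ 1.9082 → 1.9082 bits.

1.9082 bits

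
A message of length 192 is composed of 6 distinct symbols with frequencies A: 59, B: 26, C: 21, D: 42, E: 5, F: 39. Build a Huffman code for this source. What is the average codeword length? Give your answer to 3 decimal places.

Probabilities are the counts divided by 192.
Repeatedly combine the two least-probable nodes; the expected code length is the sum of the merged weights.
merge 5/192 + 7/64 → 13/96
merge 13/96 + 13/96 → 13/48
merge 13/64 + 7/32 → 27/64
merge 13/48 + 59/192 → 37/64
merge 27/64 + 37/64 → 1
L = 13/96 + 13/48 + 27/64 + 37/64 + 1 = 77/32 ≈ 2.406 bits/symbol.

2.406 bits/symbol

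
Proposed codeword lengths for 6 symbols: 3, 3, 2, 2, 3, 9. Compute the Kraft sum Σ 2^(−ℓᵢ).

0.876953125

With common denominator 2^9 = 512: Σ 2^(−ℓᵢ) = 64/512 + 64/512 + 128/512 + 128/512 + 64/512 + 1/512 = 449/512 = 0.876953125.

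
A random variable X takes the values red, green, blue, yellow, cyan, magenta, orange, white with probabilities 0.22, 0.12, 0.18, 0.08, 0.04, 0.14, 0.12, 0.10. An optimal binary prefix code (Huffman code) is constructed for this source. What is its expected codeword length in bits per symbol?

2.9 bits/symbol

Repeatedly combine the two least-probable nodes; the expected code length is the sum of the merged weights.
merge 1/25 + 2/25 → 3/25
merge 1/10 + 3/25 → 11/50
merge 3/25 + 3/25 → 6/25
merge 7/50 + 9/50 → 8/25
merge 11/50 + 11/50 → 11/25
merge 6/25 + 8/25 → 14/25
merge 11/25 + 14/25 → 1
L = 3/25 + 11/50 + 6/25 + 8/25 + 11/25 + 14/25 + 1 = 29/10 = 2.9 bits/symbol.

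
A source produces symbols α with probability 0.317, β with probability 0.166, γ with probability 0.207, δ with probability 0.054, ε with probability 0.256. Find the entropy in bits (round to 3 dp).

2.156 bits

H = −Σ pᵢ log₂ pᵢ.
−0.317·log₂(0.317) = 0.5254
−0.166·log₂(0.166) = 0.4301
−0.207·log₂(0.207) = 0.4704
−0.054·log₂(0.054) = 0.2274
−0.256·log₂(0.256) = 0.5032
Sum ≈ 2.1565 → 2.156 bits.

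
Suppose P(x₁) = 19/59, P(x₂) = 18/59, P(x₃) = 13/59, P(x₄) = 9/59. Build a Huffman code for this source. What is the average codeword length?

Repeatedly combine the two least-probable nodes; the expected code length is the sum of the merged weights.
merge 9/59 + 13/59 → 22/59
merge 18/59 + 19/59 → 37/59
merge 22/59 + 37/59 → 1
L = 22/59 + 37/59 + 1 = 2 bits/symbol.

2 bits/symbol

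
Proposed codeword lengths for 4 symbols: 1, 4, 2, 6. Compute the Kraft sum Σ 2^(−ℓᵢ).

0.828125

With common denominator 2^6 = 64: Σ 2^(−ℓᵢ) = 32/64 + 4/64 + 16/64 + 1/64 = 53/64 = 0.828125.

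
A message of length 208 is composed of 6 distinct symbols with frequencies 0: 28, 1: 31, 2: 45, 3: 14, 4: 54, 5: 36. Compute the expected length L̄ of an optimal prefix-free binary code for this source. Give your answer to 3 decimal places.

2.524 bits/symbol

Probabilities are the counts divided by 208.
Repeatedly combine the two least-probable nodes; the expected code length is the sum of the merged weights.
merge 7/104 + 7/52 → 21/104
merge 31/208 + 9/52 → 67/208
merge 21/104 + 45/208 → 87/208
merge 27/104 + 67/208 → 121/208
merge 87/208 + 121/208 → 1
L = 21/104 + 67/208 + 87/208 + 121/208 + 1 = 525/208 ≈ 2.524 bits/symbol.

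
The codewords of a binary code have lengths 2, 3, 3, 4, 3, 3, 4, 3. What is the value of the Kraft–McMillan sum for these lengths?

With common denominator 2^4 = 16: Σ 2^(−ℓᵢ) = 4/16 + 2/16 + 2/16 + 1/16 + 2/16 + 2/16 + 1/16 + 2/16 = 16/16 = 1.

1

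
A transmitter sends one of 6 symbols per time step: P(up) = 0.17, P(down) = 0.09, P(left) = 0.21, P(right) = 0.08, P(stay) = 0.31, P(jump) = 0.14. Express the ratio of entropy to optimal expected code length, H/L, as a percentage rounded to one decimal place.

98.1%

Entropy H = −Σ p log₂ p ≈ 2.4325 bits.
Huffman merges: 2/25+9/100→17/100; 7/50+17/100→31/100; 17/100+21/100→19/50; 31/100+31/100→31/50; 19/50+31/50→1. L = 62/25 ≈ 2.4800.
Efficiency = H/L = 2.4325/2.4800 = 98.1%.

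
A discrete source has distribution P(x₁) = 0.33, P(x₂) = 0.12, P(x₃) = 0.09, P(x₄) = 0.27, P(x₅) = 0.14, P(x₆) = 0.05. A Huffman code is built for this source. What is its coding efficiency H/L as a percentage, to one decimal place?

97.1%

Entropy H = −Σ p log₂ p ≈ 2.3308 bits.
Huffman merges: 1/20+9/100→7/50; 3/25+7/50→13/50; 7/50+13/50→2/5; 27/100+33/100→3/5; 2/5+3/5→1. L = 12/5 ≈ 2.4000.
Efficiency = H/L = 2.3308/2.4000 = 97.1%.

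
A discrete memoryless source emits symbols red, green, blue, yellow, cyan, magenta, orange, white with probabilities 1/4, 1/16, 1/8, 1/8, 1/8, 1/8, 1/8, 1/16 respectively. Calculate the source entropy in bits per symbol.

Each probability is a power of 1/2, so log₂(1/p) is an integer.
H = Σ p·log₂(1/p) = 1/4·2 + 1/16·4 + 1/8·3 + 1/8·3 + 1/8·3 + 1/8·3 + 1/8·3 + 1/16·4 = 2.875 bits.

2.875 bits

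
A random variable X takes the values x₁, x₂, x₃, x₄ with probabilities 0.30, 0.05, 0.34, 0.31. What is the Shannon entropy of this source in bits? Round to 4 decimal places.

1.7902 bits

H = −Σ pᵢ log₂ pᵢ.
−0.30·log₂(0.30) = 0.5211
−0.05·log₂(0.05) = 0.2161
−0.34·log₂(0.34) = 0.5292
−0.31·log₂(0.31) = 0.5238
Sum ≈ 1.7902 → 1.7902 bits.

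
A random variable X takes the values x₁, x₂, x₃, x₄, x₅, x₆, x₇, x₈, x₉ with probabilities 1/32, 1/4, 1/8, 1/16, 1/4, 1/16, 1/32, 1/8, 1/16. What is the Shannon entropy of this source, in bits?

Each probability is a power of 1/2, so log₂(1/p) is an integer.
H = Σ p·log₂(1/p) = 1/32·5 + 1/4·2 + 1/8·3 + 1/16·4 + 1/4·2 + 1/16·4 + 1/32·5 + 1/8·3 + 1/16·4 = 2.8125 bits.

2.8125 bits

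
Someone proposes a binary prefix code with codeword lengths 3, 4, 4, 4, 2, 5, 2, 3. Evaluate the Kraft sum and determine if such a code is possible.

With common denominator 2^5 = 32: Σ 2^(−ℓᵢ) = 4/32 + 2/32 + 2/32 + 2/32 + 8/32 + 1/32 + 8/32 + 4/32 = 31/32 = 0.96875.
Kraft's inequality requires Σ ≤ 1; here Σ = 0.96875 ≤ 1, so such a prefix code exists.

0.96875; yes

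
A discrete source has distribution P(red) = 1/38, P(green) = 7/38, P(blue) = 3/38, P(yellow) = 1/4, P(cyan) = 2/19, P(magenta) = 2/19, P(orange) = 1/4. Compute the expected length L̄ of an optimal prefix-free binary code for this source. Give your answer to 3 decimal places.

2.605 bits/symbol

Repeatedly combine the two least-probable nodes; the expected code length is the sum of the merged weights.
merge 1/38 + 3/38 → 2/19
merge 2/19 + 2/19 → 4/19
merge 2/19 + 7/38 → 11/38
merge 4/19 + 1/4 → 35/76
merge 1/4 + 11/38 → 41/76
merge 35/76 + 41/76 → 1
L = 2/19 + 4/19 + 11/38 + 35/76 + 41/76 + 1 = 99/38 ≈ 2.605 bits/symbol.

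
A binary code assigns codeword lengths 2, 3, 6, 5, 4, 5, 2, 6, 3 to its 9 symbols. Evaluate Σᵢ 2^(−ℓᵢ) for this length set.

With common denominator 2^6 = 64: Σ 2^(−ℓᵢ) = 16/64 + 8/64 + 1/64 + 2/64 + 4/64 + 2/64 + 16/64 + 1/64 + 8/64 = 58/64 = 0.90625.

0.90625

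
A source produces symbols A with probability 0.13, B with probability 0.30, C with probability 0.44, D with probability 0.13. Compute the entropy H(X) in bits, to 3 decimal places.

H = −Σ pᵢ log₂ pᵢ.
−0.13·log₂(0.13) = 0.3826
−0.30·log₂(0.30) = 0.5211
−0.44·log₂(0.44) = 0.5211
−0.13·log₂(0.13) = 0.3826
Sum ≈ 1.8075 → 1.808 bits.

1.808 bits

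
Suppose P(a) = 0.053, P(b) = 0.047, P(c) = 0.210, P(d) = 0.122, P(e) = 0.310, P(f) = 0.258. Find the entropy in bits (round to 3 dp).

H = −Σ pᵢ log₂ pᵢ.
−0.053·log₂(0.053) = 0.2246
−0.047·log₂(0.047) = 0.2073
−0.210·log₂(0.210) = 0.4728
−0.122·log₂(0.122) = 0.3703
−0.310·log₂(0.310) = 0.5238
−0.258·log₂(0.258) = 0.5043
Sum ≈ 2.3031 → 2.303 bits.

2.303 bits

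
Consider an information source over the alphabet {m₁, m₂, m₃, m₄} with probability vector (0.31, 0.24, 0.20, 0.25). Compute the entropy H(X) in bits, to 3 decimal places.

1.982 bits

H = −Σ pᵢ log₂ pᵢ.
−0.31·log₂(0.31) = 0.5238
−0.24·log₂(0.24) = 0.4941
−0.20·log₂(0.20) = 0.4644
−0.25·log₂(0.25) = 0.5000
Sum ≈ 1.9823 → 1.982 bits.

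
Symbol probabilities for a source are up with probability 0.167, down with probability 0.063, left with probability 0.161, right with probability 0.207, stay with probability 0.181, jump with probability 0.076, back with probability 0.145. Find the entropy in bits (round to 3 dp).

2.710 bits

H = −Σ pᵢ log₂ pᵢ.
−0.167·log₂(0.167) = 0.4312
−0.063·log₂(0.063) = 0.2513
−0.161·log₂(0.161) = 0.4242
−0.207·log₂(0.207) = 0.4704
−0.181·log₂(0.181) = 0.4463
−0.076·log₂(0.076) = 0.2826
−0.145·log₂(0.145) = 0.4040
Sum ≈ 2.7099 → 2.710 bits.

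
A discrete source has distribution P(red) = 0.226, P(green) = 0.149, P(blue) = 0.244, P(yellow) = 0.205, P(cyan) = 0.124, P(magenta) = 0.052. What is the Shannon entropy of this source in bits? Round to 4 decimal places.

2.4546 bits

H = −Σ pᵢ log₂ pᵢ.
−0.226·log₂(0.226) = 0.4849
−0.149·log₂(0.149) = 0.4092
−0.244·log₂(0.244) = 0.4966
−0.205·log₂(0.205) = 0.4687
−0.124·log₂(0.124) = 0.3734
−0.052·log₂(0.052) = 0.2218
Sum ≈ 2.4546 → 2.4546 bits.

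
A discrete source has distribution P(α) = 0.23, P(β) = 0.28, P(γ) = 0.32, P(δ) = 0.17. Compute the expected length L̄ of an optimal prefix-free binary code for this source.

Repeatedly combine the two least-probable nodes; the expected code length is the sum of the merged weights.
merge 17/100 + 23/100 → 2/5
merge 7/25 + 8/25 → 3/5
merge 2/5 + 3/5 → 1
L = 2/5 + 3/5 + 1 = 2 bits/symbol.

2 bits/symbol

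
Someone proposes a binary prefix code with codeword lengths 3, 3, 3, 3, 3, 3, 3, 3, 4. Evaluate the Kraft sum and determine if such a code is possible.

With common denominator 2^4 = 16: Σ 2^(−ℓᵢ) = 2/16 + 2/16 + 2/16 + 2/16 + 2/16 + 2/16 + 2/16 + 2/16 + 1/16 = 17/16 = 1.0625.
Kraft's inequality requires Σ ≤ 1; here Σ = 1.0625 > 1, so no such prefix code exists.

1.0625; no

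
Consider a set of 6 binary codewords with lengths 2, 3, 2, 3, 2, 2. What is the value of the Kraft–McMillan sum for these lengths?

With common denominator 2^3 = 8: Σ 2^(−ℓᵢ) = 2/8 + 1/8 + 2/8 + 1/8 + 2/8 + 2/8 = 10/8 = 1.25.

1.25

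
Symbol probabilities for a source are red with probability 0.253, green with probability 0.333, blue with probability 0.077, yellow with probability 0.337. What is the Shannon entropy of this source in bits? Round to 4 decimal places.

H = −Σ pᵢ log₂ pᵢ.
−0.253·log₂(0.253) = 0.5016
−0.333·log₂(0.333) = 0.5283
−0.077·log₂(0.077) = 0.2848
−0.337·log₂(0.337) = 0.5288
Sum ≈ 1.8436 → 1.8436 bits.

1.8436 bits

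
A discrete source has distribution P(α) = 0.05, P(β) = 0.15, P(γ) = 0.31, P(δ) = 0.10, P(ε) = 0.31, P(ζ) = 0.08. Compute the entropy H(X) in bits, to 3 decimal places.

2.298 bits

H = −Σ pᵢ log₂ pᵢ.
−0.05·log₂(0.05) = 0.2161
−0.15·log₂(0.15) = 0.4105
−0.31·log₂(0.31) = 0.5238
−0.10·log₂(0.10) = 0.3322
−0.31·log₂(0.31) = 0.5238
−0.08·log₂(0.08) = 0.2915
Sum ≈ 2.2979 → 2.298 bits.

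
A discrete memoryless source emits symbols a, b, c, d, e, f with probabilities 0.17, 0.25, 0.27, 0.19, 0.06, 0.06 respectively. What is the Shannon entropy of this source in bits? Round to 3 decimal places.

H = −Σ pᵢ log₂ pᵢ.
−0.17·log₂(0.17) = 0.4346
−0.25·log₂(0.25) = 0.5000
−0.27·log₂(0.27) = 0.5100
−0.19·log₂(0.19) = 0.4552
−0.06·log₂(0.06) = 0.2435
−0.06·log₂(0.06) = 0.2435
Sum ≈ 2.3869 → 2.387 bits.

2.387 bits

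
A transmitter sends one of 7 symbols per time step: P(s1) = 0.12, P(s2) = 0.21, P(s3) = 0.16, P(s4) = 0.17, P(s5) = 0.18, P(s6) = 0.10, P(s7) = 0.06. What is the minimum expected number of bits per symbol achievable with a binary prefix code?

Repeatedly combine the two least-probable nodes; the expected code length is the sum of the merged weights.
merge 3/50 + 1/10 → 4/25
merge 3/25 + 4/25 → 7/25
merge 4/25 + 17/100 → 33/100
merge 9/50 + 21/100 → 39/100
merge 7/25 + 33/100 → 61/100
merge 39/100 + 61/100 → 1
L = 4/25 + 7/25 + 33/100 + 39/100 + 61/100 + 1 = 277/100 = 2.77 bits/symbol.

2.77 bits/symbol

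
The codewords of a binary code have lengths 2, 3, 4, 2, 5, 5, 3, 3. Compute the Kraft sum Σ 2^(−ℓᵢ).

1

With common denominator 2^5 = 32: Σ 2^(−ℓᵢ) = 8/32 + 4/32 + 2/32 + 8/32 + 1/32 + 1/32 + 4/32 + 4/32 = 32/32 = 1.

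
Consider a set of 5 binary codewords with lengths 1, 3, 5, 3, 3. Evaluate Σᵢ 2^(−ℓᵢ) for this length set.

0.90625

With common denominator 2^5 = 32: Σ 2^(−ℓᵢ) = 16/32 + 4/32 + 1/32 + 4/32 + 4/32 = 29/32 = 0.90625.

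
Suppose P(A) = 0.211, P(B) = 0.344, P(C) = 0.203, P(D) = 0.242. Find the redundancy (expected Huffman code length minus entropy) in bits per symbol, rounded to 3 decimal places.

0.034 bits

Entropy H = −Σ p log₂ p ≈ 1.9656 bits.
Huffman merges: 203/1000+211/1000→207/500; 121/500+43/125→293/500; 207/500+293/500→1. L = 2 ≈ 2.0000.
L − H = 2.0000 − 1.9656 = 0.034 bits.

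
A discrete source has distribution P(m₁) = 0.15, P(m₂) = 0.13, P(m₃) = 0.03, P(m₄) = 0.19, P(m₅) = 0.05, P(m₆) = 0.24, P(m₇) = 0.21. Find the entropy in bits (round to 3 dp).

2.583 bits

H = −Σ pᵢ log₂ pᵢ.
−0.15·log₂(0.15) = 0.4105
−0.13·log₂(0.13) = 0.3826
−0.03·log₂(0.03) = 0.1518
−0.19·log₂(0.19) = 0.4552
−0.05·log₂(0.05) = 0.2161
−0.24·log₂(0.24) = 0.4941
−0.21·log₂(0.21) = 0.4728
Sum ≈ 2.5832 → 2.583 bits.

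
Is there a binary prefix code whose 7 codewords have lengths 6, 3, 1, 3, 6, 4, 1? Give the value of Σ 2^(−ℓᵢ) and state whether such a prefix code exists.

1.34375; no

With common denominator 2^6 = 64: Σ 2^(−ℓᵢ) = 1/64 + 8/64 + 32/64 + 8/64 + 1/64 + 4/64 + 32/64 = 86/64 = 1.34375.
Kraft's inequality requires Σ ≤ 1; here Σ = 1.34375 > 1, so no such prefix code exists.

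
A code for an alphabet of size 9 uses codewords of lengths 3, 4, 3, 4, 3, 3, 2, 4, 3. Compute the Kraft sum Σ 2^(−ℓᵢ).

With common denominator 2^4 = 16: Σ 2^(−ℓᵢ) = 2/16 + 1/16 + 2/16 + 1/16 + 2/16 + 2/16 + 4/16 + 1/16 + 2/16 = 17/16 = 1.0625.

1.0625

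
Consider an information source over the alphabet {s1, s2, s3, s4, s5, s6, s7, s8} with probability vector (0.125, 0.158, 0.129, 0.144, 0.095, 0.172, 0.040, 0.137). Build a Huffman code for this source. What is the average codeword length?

2.963 bits/symbol

Repeatedly combine the two least-probable nodes; the expected code length is the sum of the merged weights.
merge 1/25 + 19/200 → 27/200
merge 1/8 + 129/1000 → 127/500
merge 27/200 + 137/1000 → 34/125
merge 18/125 + 79/500 → 151/500
merge 43/250 + 127/500 → 213/500
merge 34/125 + 151/500 → 287/500
merge 213/500 + 287/500 → 1
L = 27/200 + 127/500 + 34/125 + 151/500 + 213/500 + 287/500 + 1 = 2963/1000 = 2.963 bits/symbol.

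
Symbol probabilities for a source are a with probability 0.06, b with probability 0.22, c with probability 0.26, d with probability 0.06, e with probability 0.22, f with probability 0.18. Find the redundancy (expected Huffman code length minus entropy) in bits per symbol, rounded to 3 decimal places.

Entropy H = −Σ p log₂ p ≈ 2.3988 bits.
Huffman merges: 3/50+3/50→3/25; 3/25+9/50→3/10; 11/50+11/50→11/25; 13/50+3/10→14/25; 11/25+14/25→1. L = 121/50 ≈ 2.4200.
L − H = 2.4200 − 2.3988 = 0.021 bits.

0.021 bits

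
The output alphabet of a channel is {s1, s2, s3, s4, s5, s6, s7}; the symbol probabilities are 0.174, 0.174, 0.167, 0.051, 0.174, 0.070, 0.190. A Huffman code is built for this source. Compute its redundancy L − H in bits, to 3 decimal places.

0.066 bits

Entropy H = −Σ p log₂ p ≈ 2.6909 bits.
Huffman merges: 51/1000+7/100→121/1000; 121/1000+167/1000→36/125; 87/500+87/500→87/250; 87/500+19/100→91/250; 36/125+87/250→159/250; 91/250+159/250→1. L = 2757/1000 ≈ 2.7570.
L − H = 2.7570 − 2.6909 = 0.066 bits.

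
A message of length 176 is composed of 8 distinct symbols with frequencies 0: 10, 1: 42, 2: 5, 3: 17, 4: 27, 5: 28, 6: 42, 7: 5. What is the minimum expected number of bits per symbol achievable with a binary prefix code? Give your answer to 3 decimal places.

Probabilities are the counts divided by 176.
Repeatedly combine the two least-probable nodes; the expected code length is the sum of the merged weights.
merge 5/176 + 5/176 → 5/88
merge 5/88 + 5/88 → 5/44
merge 17/176 + 5/44 → 37/176
merge 27/176 + 7/44 → 5/16
merge 37/176 + 21/88 → 79/176
merge 21/88 + 5/16 → 97/176
merge 79/176 + 97/176 → 1
L = 5/88 + 5/44 + 37/176 + 5/16 + 79/176 + 97/176 + 1 = 237/88 ≈ 2.693 bits/symbol.

2.693 bits/symbol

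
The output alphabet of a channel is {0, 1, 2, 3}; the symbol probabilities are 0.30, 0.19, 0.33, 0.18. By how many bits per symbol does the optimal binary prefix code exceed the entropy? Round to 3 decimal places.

0.051 bits

Entropy H = −Σ p log₂ p ≈ 1.9494 bits.
Huffman merges: 9/50+19/100→37/100; 3/10+33/100→63/100; 37/100+63/100→1. L = 2 ≈ 2.0000.
L − H = 2.0000 − 1.9494 = 0.051 bits.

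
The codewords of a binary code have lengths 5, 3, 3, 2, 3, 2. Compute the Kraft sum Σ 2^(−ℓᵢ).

With common denominator 2^5 = 32: Σ 2^(−ℓᵢ) = 1/32 + 4/32 + 4/32 + 8/32 + 4/32 + 8/32 = 29/32 = 0.90625.

0.90625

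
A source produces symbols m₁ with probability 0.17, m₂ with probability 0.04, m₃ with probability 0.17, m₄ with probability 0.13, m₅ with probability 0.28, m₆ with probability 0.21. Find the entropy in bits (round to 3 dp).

2.425 bits

H = −Σ pᵢ log₂ pᵢ.
−0.17·log₂(0.17) = 0.4346
−0.04·log₂(0.04) = 0.1858
−0.17·log₂(0.17) = 0.4346
−0.13·log₂(0.13) = 0.3826
−0.28·log₂(0.28) = 0.5142
−0.21·log₂(0.21) = 0.4728
Sum ≈ 2.4246 → 2.425 bits.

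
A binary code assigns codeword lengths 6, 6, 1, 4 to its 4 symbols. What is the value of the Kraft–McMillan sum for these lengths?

With common denominator 2^6 = 64: Σ 2^(−ℓᵢ) = 1/64 + 1/64 + 32/64 + 4/64 = 38/64 = 0.59375.

0.59375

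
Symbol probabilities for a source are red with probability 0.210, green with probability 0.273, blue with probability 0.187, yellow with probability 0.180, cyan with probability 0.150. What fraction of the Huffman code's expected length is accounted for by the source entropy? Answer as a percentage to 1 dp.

98.4%

Entropy H = −Σ p log₂ p ≈ 2.2923 bits.
Huffman merges: 3/20+9/50→33/100; 187/1000+21/100→397/1000; 273/1000+33/100→603/1000; 397/1000+603/1000→1. L = 233/100 ≈ 2.3300.
Efficiency = H/L = 2.2923/2.3300 = 98.4%.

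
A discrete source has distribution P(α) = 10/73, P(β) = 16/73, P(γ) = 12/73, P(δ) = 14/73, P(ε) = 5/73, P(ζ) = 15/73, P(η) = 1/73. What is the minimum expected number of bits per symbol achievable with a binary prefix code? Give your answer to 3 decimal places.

Repeatedly combine the two least-probable nodes; the expected code length is the sum of the merged weights.
merge 1/73 + 5/73 → 6/73
merge 6/73 + 10/73 → 16/73
merge 12/73 + 14/73 → 26/73
merge 15/73 + 16/73 → 31/73
merge 16/73 + 26/73 → 42/73
merge 31/73 + 42/73 → 1
L = 6/73 + 16/73 + 26/73 + 31/73 + 42/73 + 1 = 194/73 ≈ 2.658 bits/symbol.

2.658 bits/symbol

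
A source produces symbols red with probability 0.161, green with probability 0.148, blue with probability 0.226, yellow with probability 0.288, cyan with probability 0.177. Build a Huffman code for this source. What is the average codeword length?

2.309 bits/symbol

Repeatedly combine the two least-probable nodes; the expected code length is the sum of the merged weights.
merge 37/250 + 161/1000 → 309/1000
merge 177/1000 + 113/500 → 403/1000
merge 36/125 + 309/1000 → 597/1000
merge 403/1000 + 597/1000 → 1
L = 309/1000 + 403/1000 + 597/1000 + 1 = 2309/1000 = 2.309 bits/symbol.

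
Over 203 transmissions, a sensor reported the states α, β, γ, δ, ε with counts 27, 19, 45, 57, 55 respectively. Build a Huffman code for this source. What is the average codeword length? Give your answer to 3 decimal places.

2.227 bits/symbol

Probabilities are the counts divided by 203.
Repeatedly combine the two least-probable nodes; the expected code length is the sum of the merged weights.
merge 19/203 + 27/203 → 46/203
merge 45/203 + 46/203 → 13/29
merge 55/203 + 57/203 → 16/29
merge 13/29 + 16/29 → 1
L = 46/203 + 13/29 + 16/29 + 1 = 452/203 ≈ 2.227 bits/symbol.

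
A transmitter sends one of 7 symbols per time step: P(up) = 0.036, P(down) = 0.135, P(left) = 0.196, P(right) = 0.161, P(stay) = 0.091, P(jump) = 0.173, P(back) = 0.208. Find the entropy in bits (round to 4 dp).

2.6714 bits

H = −Σ pᵢ log₂ pᵢ.
−0.036·log₂(0.036) = 0.1727
−0.135·log₂(0.135) = 0.3900
−0.196·log₂(0.196) = 0.4608
−0.161·log₂(0.161) = 0.4242
−0.091·log₂(0.091) = 0.3147
−0.173·log₂(0.173) = 0.4379
−0.208·log₂(0.208) = 0.4712
Sum ≈ 2.6714 → 2.6714 bits.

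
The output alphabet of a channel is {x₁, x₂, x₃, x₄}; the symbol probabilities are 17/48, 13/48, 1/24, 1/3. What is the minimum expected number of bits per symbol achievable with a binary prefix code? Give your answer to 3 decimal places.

1.958 bits/symbol

Repeatedly combine the two least-probable nodes; the expected code length is the sum of the merged weights.
merge 1/24 + 13/48 → 5/16
merge 5/16 + 1/3 → 31/48
merge 17/48 + 31/48 → 1
L = 5/16 + 31/48 + 1 = 47/24 ≈ 1.958 bits/symbol.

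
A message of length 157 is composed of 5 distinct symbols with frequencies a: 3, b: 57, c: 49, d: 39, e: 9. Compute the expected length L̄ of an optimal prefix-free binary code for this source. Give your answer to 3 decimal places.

Probabilities are the counts divided by 157.
Repeatedly combine the two least-probable nodes; the expected code length is the sum of the merged weights.
merge 3/157 + 9/157 → 12/157
merge 12/157 + 39/157 → 51/157
merge 49/157 + 51/157 → 100/157
merge 57/157 + 100/157 → 1
L = 12/157 + 51/157 + 100/157 + 1 = 320/157 ≈ 2.038 bits/symbol.

2.038 bits/symbol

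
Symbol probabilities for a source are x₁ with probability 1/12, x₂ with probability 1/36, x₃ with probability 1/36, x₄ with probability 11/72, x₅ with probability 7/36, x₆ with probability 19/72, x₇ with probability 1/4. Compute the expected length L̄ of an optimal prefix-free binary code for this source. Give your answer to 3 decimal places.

Repeatedly combine the two least-probable nodes; the expected code length is the sum of the merged weights.
merge 1/36 + 1/36 → 1/18
merge 1/18 + 1/12 → 5/36
merge 5/36 + 11/72 → 7/24
merge 7/36 + 1/4 → 4/9
merge 19/72 + 7/24 → 5/9
merge 4/9 + 5/9 → 1
L = 1/18 + 5/36 + 7/24 + 4/9 + 5/9 + 1 = 179/72 ≈ 2.486 bits/symbol.

2.486 bits/symbol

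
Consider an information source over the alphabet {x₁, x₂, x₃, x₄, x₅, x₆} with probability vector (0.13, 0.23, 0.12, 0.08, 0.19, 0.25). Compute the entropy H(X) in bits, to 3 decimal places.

2.484 bits

H = −Σ pᵢ log₂ pᵢ.
−0.13·log₂(0.13) = 0.3826
−0.23·log₂(0.23) = 0.4877
−0.12·log₂(0.12) = 0.3671
−0.08·log₂(0.08) = 0.2915
−0.19·log₂(0.19) = 0.4552
−0.25·log₂(0.25) = 0.5000
Sum ≈ 2.4841 → 2.484 bits.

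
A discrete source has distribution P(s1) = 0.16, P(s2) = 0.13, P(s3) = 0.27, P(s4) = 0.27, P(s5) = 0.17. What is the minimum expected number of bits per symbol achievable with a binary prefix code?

Repeatedly combine the two least-probable nodes; the expected code length is the sum of the merged weights.
merge 13/100 + 4/25 → 29/100
merge 17/100 + 27/100 → 11/25
merge 27/100 + 29/100 → 14/25
merge 11/25 + 14/25 → 1
L = 29/100 + 11/25 + 14/25 + 1 = 229/100 = 2.29 bits/symbol.

2.29 bits/symbol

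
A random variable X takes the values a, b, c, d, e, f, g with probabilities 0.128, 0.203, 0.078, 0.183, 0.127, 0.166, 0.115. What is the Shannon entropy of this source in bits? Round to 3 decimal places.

H = −Σ pᵢ log₂ pᵢ.
−0.128·log₂(0.128) = 0.3796
−0.203·log₂(0.203) = 0.4670
−0.078·log₂(0.078) = 0.2871
−0.183·log₂(0.183) = 0.4484
−0.127·log₂(0.127) = 0.3781
−0.166·log₂(0.166) = 0.4301
−0.115·log₂(0.115) = 0.3588
Sum ≈ 2.7490 → 2.749 bits.

2.749 bits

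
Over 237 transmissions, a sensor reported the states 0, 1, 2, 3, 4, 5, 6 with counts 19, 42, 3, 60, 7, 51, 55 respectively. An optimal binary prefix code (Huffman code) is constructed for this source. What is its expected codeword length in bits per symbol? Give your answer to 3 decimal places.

Probabilities are the counts divided by 237.
Repeatedly combine the two least-probable nodes; the expected code length is the sum of the merged weights.
merge 1/79 + 7/237 → 10/237
merge 10/237 + 19/237 → 29/237
merge 29/237 + 14/79 → 71/237
merge 17/79 + 55/237 → 106/237
merge 20/79 + 71/237 → 131/237
merge 106/237 + 131/237 → 1
L = 10/237 + 29/237 + 71/237 + 106/237 + 131/237 + 1 = 584/237 ≈ 2.464 bits/symbol.

2.464 bits/symbol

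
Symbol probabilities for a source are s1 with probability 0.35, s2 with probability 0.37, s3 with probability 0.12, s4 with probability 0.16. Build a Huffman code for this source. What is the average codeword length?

1.91 bits/symbol

Repeatedly combine the two least-probable nodes; the expected code length is the sum of the merged weights.
merge 3/25 + 4/25 → 7/25
merge 7/25 + 7/20 → 63/100
merge 37/100 + 63/100 → 1
L = 7/25 + 63/100 + 1 = 191/100 = 1.91 bits/symbol.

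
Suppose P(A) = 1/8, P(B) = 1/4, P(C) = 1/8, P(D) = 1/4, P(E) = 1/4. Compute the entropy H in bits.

2.25 bits

Each probability is a power of 1/2, so log₂(1/p) is an integer.
H = Σ p·log₂(1/p) = 1/8·3 + 1/4·2 + 1/8·3 + 1/4·2 + 1/4·2 = 2.25 bits.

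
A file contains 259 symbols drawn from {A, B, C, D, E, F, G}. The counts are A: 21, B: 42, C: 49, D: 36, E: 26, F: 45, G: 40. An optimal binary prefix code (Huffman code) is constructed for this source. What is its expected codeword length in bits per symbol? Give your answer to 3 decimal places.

2.811 bits/symbol

Probabilities are the counts divided by 259.
Repeatedly combine the two least-probable nodes; the expected code length is the sum of the merged weights.
merge 3/37 + 26/259 → 47/259
merge 36/259 + 40/259 → 76/259
merge 6/37 + 45/259 → 87/259
merge 47/259 + 7/37 → 96/259
merge 76/259 + 87/259 → 163/259
merge 96/259 + 163/259 → 1
L = 47/259 + 76/259 + 87/259 + 96/259 + 163/259 + 1 = 104/37 ≈ 2.811 bits/symbol.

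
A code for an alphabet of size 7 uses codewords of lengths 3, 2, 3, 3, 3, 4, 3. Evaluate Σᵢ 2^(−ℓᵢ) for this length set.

0.9375

With common denominator 2^4 = 16: Σ 2^(−ℓᵢ) = 2/16 + 4/16 + 2/16 + 2/16 + 2/16 + 1/16 + 2/16 = 15/16 = 0.9375.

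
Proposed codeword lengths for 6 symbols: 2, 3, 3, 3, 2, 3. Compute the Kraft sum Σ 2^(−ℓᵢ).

1

With common denominator 2^3 = 8: Σ 2^(−ℓᵢ) = 2/8 + 1/8 + 1/8 + 1/8 + 2/8 + 1/8 = 8/8 = 1.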